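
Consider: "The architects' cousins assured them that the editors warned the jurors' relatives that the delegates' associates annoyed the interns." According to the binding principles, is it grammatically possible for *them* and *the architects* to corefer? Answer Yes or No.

*them* is a pronoun; Principle B requires it to be free in its binding domain — the matrix clause.
— the architects: possessor inside the subject DP of the matrix clause; does not c-command the pronoun — Principle B does not apply; allowed.

Yes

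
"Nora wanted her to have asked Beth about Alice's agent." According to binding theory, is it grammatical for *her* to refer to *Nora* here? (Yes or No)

No

*Nora* is an R-expression; Principle C requires it to be free (not bound by any c-commanding expression).
— her: subject of the clause headed by 'asked'; the R-expression locally c-commands the pronoun — coreference blocked (Principle B on the pronoun).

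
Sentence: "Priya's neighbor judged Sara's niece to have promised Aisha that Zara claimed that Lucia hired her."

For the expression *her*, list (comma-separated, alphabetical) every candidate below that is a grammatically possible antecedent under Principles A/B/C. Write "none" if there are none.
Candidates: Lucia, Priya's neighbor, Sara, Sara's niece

Priya's neighbor, Sara, Sara's niece

*her* is a pronoun; Principle B requires it to be free in its binding domain — the clause headed by 'hired'.
— Lucia: subject of the clause headed by 'hired'; c-commands the pronoun within its binding domain — blocked (Principle B).
— Priya's neighbor: subject of the matrix clause; c-commands the pronoun but lies outside its binding domain — allowed.
— Sara: possessor inside the subject DP of the clause headed by 'promised'; does not c-command the pronoun — Principle B does not apply; allowed.
— Sara's niece: subject of the clause headed by 'promised'; c-commands the pronoun but lies outside its binding domain — allowed.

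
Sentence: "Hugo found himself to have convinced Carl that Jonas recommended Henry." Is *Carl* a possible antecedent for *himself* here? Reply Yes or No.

No

*himself* is a reflexive; Principle A requires it to be bound within its binding domain — the matrix clause.
— Carl: object of the clause headed by 'convinced'; does not c-command the reflexive — cannot bind it (Principle A).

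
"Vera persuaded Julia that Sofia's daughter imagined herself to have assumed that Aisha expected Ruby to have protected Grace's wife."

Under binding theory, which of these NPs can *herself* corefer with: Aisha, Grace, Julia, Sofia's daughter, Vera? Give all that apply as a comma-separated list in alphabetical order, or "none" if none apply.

*herself* is a reflexive; Principle A requires it to be bound within its binding domain — the clause headed by 'imagined'.
— Aisha: subject of the clause headed by 'expected'; does not c-command the reflexive — cannot bind it (Principle A).
— Grace: possessor inside the object DP of the clause headed by 'protected'; does not c-command the reflexive — cannot bind it (Principle A).
— Julia: object of the matrix clause; c-commands the reflexive but lies outside its binding domain — cannot bind it (Principle A).
— Sofia's daughter: subject of the clause headed by 'imagined'; c-commands the reflexive within its binding domain — allowed (Principle A).
— Vera: subject of the matrix clause; c-commands the reflexive but lies outside its binding domain — cannot bind it (Principle A).

Sofia's daughter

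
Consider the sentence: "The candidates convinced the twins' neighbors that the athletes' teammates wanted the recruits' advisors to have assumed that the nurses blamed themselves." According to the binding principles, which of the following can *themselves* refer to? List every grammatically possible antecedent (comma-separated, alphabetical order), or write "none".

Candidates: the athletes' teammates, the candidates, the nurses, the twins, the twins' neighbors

*themselves* is a reflexive; Principle A requires it to be bound within its binding domain — the clause headed by 'blamed'.
— the athletes' teammates: subject of the clause headed by 'wanted'; c-commands the reflexive but lies outside its binding domain — cannot bind it (Principle A).
— the candidates: subject of the matrix clause; c-commands the reflexive but lies outside its binding domain — cannot bind it (Principle A).
— the nurses: subject of the clause headed by 'blamed'; c-commands the reflexive within its binding domain — allowed (Principle A).
— the twins: possessor inside the object DP of the matrix clause; does not c-command the reflexive — cannot bind it (Principle A).
— the twins' neighbors: object of the matrix clause; c-commands the reflexive but lies outside its binding domain — cannot bind it (Principle A).

the nurses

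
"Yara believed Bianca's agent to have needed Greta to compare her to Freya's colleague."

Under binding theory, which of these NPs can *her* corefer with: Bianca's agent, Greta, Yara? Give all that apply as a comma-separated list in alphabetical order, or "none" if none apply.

*her* is a pronoun; Principle B requires it to be free in its binding domain — the clause headed by 'compare'.
— Bianca's agent: subject of the clause headed by 'needed'; c-commands the pronoun but lies outside its binding domain — allowed.
— Greta: subject of the clause headed by 'compare'; c-commands the pronoun within its binding domain — blocked (Principle B).
— Yara: subject of the matrix clause; c-commands the pronoun but lies outside its binding domain — allowed.

Bianca's agent, Yara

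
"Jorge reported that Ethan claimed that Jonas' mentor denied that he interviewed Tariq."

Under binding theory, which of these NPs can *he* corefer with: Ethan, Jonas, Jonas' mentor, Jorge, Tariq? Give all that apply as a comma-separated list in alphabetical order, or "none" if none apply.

*he* is a pronoun; Principle B requires it to be free in its binding domain — the clause headed by 'interviewed'.
— Ethan: subject of the clause headed by 'claimed'; c-commands the pronoun but lies outside its binding domain — allowed.
— Jonas: possessor inside the subject DP of the clause headed by 'denied'; does not c-command the pronoun — Principle B does not apply; allowed.
— Jonas' mentor: subject of the clause headed by 'denied'; c-commands the pronoun but lies outside its binding domain — allowed.
— Jorge: subject of the matrix clause; c-commands the pronoun but lies outside its binding domain — allowed.
— Tariq: object of the clause headed by 'interviewed'; is c-commanded by the pronoun; coreference would bind this R-expression — blocked (Principle C).

Ethan, Jonas, Jonas' mentor, Jorge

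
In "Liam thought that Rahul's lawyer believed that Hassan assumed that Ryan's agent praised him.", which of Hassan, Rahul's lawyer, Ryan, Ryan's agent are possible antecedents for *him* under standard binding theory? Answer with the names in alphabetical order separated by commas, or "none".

*him* is a pronoun; Principle B requires it to be free in its binding domain — the clause headed by 'praised'.
— Hassan: subject of the clause headed by 'assumed'; c-commands the pronoun but lies outside its binding domain — allowed.
— Rahul's lawyer: subject of the clause headed by 'believed'; c-commands the pronoun but lies outside its binding domain — allowed.
— Ryan: possessor inside the subject DP of the clause headed by 'praised'; does not c-command the pronoun — Principle B does not apply; allowed.
— Ryan's agent: subject of the clause headed by 'praised'; c-commands the pronoun within its binding domain — blocked (Principle B).

Hassan, Rahul's lawyer, Ryan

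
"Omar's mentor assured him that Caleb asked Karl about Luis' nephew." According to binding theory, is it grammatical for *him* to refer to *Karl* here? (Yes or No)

No

*Karl* is an R-expression; Principle C requires it to be free (not bound by any c-commanding expression).
— him: object of the matrix clause; the pronoun c-commands the R-expression — coreference blocked (Principle C).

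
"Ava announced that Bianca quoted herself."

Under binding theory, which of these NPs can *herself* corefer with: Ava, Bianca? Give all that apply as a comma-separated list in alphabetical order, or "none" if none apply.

Bianca

*herself* is a reflexive; Principle A requires it to be bound within its binding domain — the clause headed by 'quoted'.
— Ava: subject of the matrix clause; c-commands the reflexive but lies outside its binding domain — cannot bind it (Principle A).
— Bianca: subject of the clause headed by 'quoted'; c-commands the reflexive within its binding domain — allowed (Principle A).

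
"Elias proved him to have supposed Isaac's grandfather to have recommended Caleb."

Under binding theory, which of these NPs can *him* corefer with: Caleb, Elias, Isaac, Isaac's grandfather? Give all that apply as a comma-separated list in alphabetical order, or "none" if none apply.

*him* is a pronoun; Principle B requires it to be free in its binding domain — the matrix clause.
— Caleb: object of the clause headed by 'recommended'; is c-commanded by the pronoun; coreference would bind this R-expression — blocked (Principle C).
— Elias: subject of the matrix clause; c-commands the pronoun within its binding domain — blocked (Principle B).
— Isaac: possessor inside the subject DP of the clause headed by 'recommended'; is c-commanded by the pronoun; coreference would bind this R-expression — blocked (Principle C).
— Isaac's grandfather: subject of the clause headed by 'recommended'; is c-commanded by the pronoun; coreference would bind this R-expression — blocked (Principle C).

none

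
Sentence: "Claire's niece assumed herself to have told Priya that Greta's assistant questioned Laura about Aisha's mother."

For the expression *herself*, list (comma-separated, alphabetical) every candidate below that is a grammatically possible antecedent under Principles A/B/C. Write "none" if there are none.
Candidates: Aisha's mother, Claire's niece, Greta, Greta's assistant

*herself* is a reflexive; Principle A requires it to be bound within its binding domain — the matrix clause.
— Aisha's mother: second object of the clause headed by 'questioned'; does not c-command the reflexive — cannot bind it (Principle A).
— Claire's niece: subject of the matrix clause; c-commands the reflexive within its binding domain — allowed (Principle A).
— Greta: possessor inside the subject DP of the clause headed by 'questioned'; does not c-command the reflexive — cannot bind it (Principle A).
— Greta's assistant: subject of the clause headed by 'questioned'; does not c-command the reflexive — cannot bind it (Principle A).

Claire's niece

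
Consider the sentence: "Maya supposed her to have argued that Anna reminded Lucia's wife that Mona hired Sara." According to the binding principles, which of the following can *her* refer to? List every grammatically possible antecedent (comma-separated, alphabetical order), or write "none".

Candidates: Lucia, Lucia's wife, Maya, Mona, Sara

none

*her* is a pronoun; Principle B requires it to be free in its binding domain — the matrix clause.
— Lucia: possessor inside the object DP of the clause headed by 'reminded'; is c-commanded by the pronoun; coreference would bind this R-expression — blocked (Principle C).
— Lucia's wife: object of the clause headed by 'reminded'; is c-commanded by the pronoun; coreference would bind this R-expression — blocked (Principle C).
— Maya: subject of the matrix clause; c-commands the pronoun within its binding domain — blocked (Principle B).
— Mona: subject of the clause headed by 'hired'; is c-commanded by the pronoun; coreference would bind this R-expression — blocked (Principle C).
— Sara: object of the clause headed by 'hired'; is c-commanded by the pronoun; coreference would bind this R-expression — blocked (Principle C).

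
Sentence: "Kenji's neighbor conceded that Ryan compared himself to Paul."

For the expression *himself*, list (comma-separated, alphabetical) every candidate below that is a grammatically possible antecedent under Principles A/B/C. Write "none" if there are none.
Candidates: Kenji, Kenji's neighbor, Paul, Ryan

Ryan

*himself* is a reflexive; Principle A requires it to be bound within its binding domain — the clause headed by 'compared'.
— Kenji: possessor inside the subject DP of the matrix clause; does not c-command the reflexive — cannot bind it (Principle A).
— Kenji's neighbor: subject of the matrix clause; c-commands the reflexive but lies outside its binding domain — cannot bind it (Principle A).
— Paul: second object of the clause headed by 'compared'; does not c-command the reflexive — cannot bind it (Principle A).
— Ryan: subject of the clause headed by 'compared'; c-commands the reflexive within its binding domain — allowed (Principle A).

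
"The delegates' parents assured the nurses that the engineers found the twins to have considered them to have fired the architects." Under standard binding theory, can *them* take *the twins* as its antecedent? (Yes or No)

No

*them* is a pronoun; Principle B requires it to be free in its binding domain — the clause headed by 'considered'.
— the twins: subject of the clause headed by 'considered'; c-commands the pronoun within its binding domain — blocked (Principle B).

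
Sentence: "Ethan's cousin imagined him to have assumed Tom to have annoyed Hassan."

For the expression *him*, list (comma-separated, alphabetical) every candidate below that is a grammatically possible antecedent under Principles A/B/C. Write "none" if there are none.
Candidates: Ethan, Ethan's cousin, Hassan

Ethan

*him* is a pronoun; Principle B requires it to be free in its binding domain — the matrix clause.
— Ethan: possessor inside the subject DP of the matrix clause; does not c-command the pronoun — Principle B does not apply; allowed.
— Ethan's cousin: subject of the matrix clause; c-commands the pronoun within its binding domain — blocked (Principle B).
— Hassan: object of the clause headed by 'annoyed'; is c-commanded by the pronoun; coreference would bind this R-expression — blocked (Principle C).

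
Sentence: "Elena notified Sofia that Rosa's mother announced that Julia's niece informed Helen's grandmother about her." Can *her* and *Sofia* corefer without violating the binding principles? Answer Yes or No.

*Sofia* is an R-expression; Principle C requires it to be free (not bound by any c-commanding expression).
— her: second object of the clause headed by 'informed'; the pronoun does not c-command the R-expression — coreference allowed.

Yes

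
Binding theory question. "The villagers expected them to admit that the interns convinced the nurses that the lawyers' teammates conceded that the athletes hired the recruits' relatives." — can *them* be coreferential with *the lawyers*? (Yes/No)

*them* is a pronoun; Principle B requires it to be free in its binding domain — the matrix clause.
— the lawyers: possessor inside the subject DP of the clause headed by 'conceded'; is c-commanded by the pronoun; coreference would bind this R-expression — blocked (Principle C).

No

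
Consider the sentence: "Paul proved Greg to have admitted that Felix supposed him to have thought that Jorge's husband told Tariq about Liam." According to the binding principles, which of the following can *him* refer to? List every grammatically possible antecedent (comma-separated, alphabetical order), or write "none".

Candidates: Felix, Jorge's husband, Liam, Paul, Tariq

*him* is a pronoun; Principle B requires it to be free in its binding domain — the clause headed by 'supposed'.
— Felix: subject of the clause headed by 'supposed'; c-commands the pronoun within its binding domain — blocked (Principle B).
— Jorge's husband: subject of the clause headed by 'told'; is c-commanded by the pronoun; coreference would bind this R-expression — blocked (Principle C).
— Liam: second object of the clause headed by 'told'; is c-commanded by the pronoun; coreference would bind this R-expression — blocked (Principle C).
— Paul: subject of the matrix clause; c-commands the pronoun but lies outside its binding domain — allowed.
— Tariq: object of the clause headed by 'told'; is c-commanded by the pronoun; coreference would bind this R-expression — blocked (Principle C).

Paul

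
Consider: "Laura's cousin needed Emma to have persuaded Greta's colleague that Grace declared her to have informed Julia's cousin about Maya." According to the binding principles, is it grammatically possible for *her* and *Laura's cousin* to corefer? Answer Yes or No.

*her* is a pronoun; Principle B requires it to be free in its binding domain — the clause headed by 'declared'.
— Laura's cousin: subject of the matrix clause; c-commands the pronoun but lies outside its binding domain — allowed.

Yes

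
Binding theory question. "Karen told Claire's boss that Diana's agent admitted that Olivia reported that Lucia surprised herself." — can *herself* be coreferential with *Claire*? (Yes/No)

*herself* is a reflexive; Principle A requires it to be bound within its binding domain — the clause headed by 'surprised'.
— Claire: possessor inside the object DP of the matrix clause; does not c-command the reflexive — cannot bind it (Principle A).

No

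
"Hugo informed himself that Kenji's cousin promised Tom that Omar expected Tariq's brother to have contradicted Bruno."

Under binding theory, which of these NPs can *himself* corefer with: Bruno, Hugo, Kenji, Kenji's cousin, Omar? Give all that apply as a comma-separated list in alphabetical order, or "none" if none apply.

*himself* is a reflexive; Principle A requires it to be bound within its binding domain — the matrix clause.
— Bruno: object of the clause headed by 'contradicted'; does not c-command the reflexive — cannot bind it (Principle A).
— Hugo: subject of the matrix clause; c-commands the reflexive within its binding domain — allowed (Principle A).
— Kenji: possessor inside the subject DP of the clause headed by 'promised'; does not c-command the reflexive — cannot bind it (Principle A).
— Kenji's cousin: subject of the clause headed by 'promised'; does not c-command the reflexive — cannot bind it (Principle A).
— Omar: subject of the clause headed by 'expected'; does not c-command the reflexive — cannot bind it (Principle A).

Hugo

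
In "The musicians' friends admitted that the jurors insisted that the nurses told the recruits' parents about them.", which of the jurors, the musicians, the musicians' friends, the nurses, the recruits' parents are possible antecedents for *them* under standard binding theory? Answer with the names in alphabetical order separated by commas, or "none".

*them* is a pronoun; Principle B requires it to be free in its binding domain — the clause headed by 'told'.
— the jurors: subject of the clause headed by 'insisted'; c-commands the pronoun but lies outside its binding domain — allowed.
— the musicians: possessor inside the subject DP of the matrix clause; does not c-command the pronoun — Principle B does not apply; allowed.
— the musicians' friends: subject of the matrix clause; c-commands the pronoun but lies outside its binding domain — allowed.
— the nurses: subject of the clause headed by 'told'; c-commands the pronoun within its binding domain — blocked (Principle B).
— the recruits' parents: object of the clause headed by 'told'; c-commands the pronoun within its binding domain — blocked (Principle B).

the jurors, the musicians, the musicians' friends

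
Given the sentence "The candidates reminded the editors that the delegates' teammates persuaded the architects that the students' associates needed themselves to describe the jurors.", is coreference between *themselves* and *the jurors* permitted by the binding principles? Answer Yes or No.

*themselves* is a reflexive; Principle A requires it to be bound within its binding domain — the clause headed by 'needed'.
— the jurors: object of the clause headed by 'describe'; does not c-command the reflexive — cannot bind it (Principle A).

No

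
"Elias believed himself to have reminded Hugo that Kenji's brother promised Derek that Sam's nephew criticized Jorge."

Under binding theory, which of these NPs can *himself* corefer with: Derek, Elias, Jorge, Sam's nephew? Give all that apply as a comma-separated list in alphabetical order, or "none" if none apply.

Elias

*himself* is a reflexive; Principle A requires it to be bound within its binding domain — the matrix clause.
— Derek: object of the clause headed by 'promised'; does not c-command the reflexive — cannot bind it (Principle A).
— Elias: subject of the matrix clause; c-commands the reflexive within its binding domain — allowed (Principle A).
— Jorge: object of the clause headed by 'criticized'; does not c-command the reflexive — cannot bind it (Principle A).
— Sam's nephew: subject of the clause headed by 'criticized'; does not c-command the reflexive — cannot bind it (Principle A).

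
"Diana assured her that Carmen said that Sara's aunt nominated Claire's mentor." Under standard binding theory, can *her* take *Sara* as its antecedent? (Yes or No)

*her* is a pronoun; Principle B requires it to be free in its binding domain — the matrix clause.
— Sara: possessor inside the subject DP of the clause headed by 'nominated'; is c-commanded by the pronoun; coreference would bind this R-expression — blocked (Principle C).

No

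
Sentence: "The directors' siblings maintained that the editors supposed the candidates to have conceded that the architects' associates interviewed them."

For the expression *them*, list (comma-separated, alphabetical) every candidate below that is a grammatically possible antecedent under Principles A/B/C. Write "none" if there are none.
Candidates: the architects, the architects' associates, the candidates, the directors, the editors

the architects, the candidates, the directors, the editors

*them* is a pronoun; Principle B requires it to be free in its binding domain — the clause headed by 'interviewed'.
— the architects: possessor inside the subject DP of the clause headed by 'interviewed'; does not c-command the pronoun — Principle B does not apply; allowed.
— the architects' associates: subject of the clause headed by 'interviewed'; c-commands the pronoun within its binding domain — blocked (Principle B).
— the candidates: subject of the clause headed by 'conceded'; c-commands the pronoun but lies outside its binding domain — allowed.
— the directors: possessor inside the subject DP of the matrix clause; does not c-command the pronoun — Principle B does not apply; allowed.
— the editors: subject of the clause headed by 'supposed'; c-commands the pronoun but lies outside its binding domain — allowed.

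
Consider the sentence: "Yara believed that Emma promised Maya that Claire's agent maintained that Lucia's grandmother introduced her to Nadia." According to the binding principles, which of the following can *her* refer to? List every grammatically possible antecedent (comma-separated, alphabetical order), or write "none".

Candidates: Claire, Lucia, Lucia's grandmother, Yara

Claire, Lucia, Yara

*her* is a pronoun; Principle B requires it to be free in its binding domain — the clause headed by 'introduced'.
— Claire: possessor inside the subject DP of the clause headed by 'maintained'; does not c-command the pronoun — Principle B does not apply; allowed.
— Lucia: possessor inside the subject DP of the clause headed by 'introduced'; does not c-command the pronoun — Principle B does not apply; allowed.
— Lucia's grandmother: subject of the clause headed by 'introduced'; c-commands the pronoun within its binding domain — blocked (Principle B).
— Yara: subject of the matrix clause; c-commands the pronoun but lies outside its binding domain — allowed.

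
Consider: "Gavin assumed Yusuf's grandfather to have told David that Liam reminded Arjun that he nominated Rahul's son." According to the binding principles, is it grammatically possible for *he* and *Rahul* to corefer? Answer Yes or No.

No

*he* is a pronoun; Principle B requires it to be free in its binding domain — the clause headed by 'nominated'.
— Rahul: possessor inside the object DP of the clause headed by 'nominated'; is c-commanded by the pronoun; coreference would bind this R-expression — blocked (Principle C).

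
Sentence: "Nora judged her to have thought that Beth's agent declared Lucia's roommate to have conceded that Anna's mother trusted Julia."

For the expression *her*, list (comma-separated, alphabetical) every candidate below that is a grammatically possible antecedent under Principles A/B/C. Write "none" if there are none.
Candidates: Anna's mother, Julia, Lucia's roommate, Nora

*her* is a pronoun; Principle B requires it to be free in its binding domain — the matrix clause.
— Anna's mother: subject of the clause headed by 'trusted'; is c-commanded by the pronoun; coreference would bind this R-expression — blocked (Principle C).
— Julia: object of the clause headed by 'trusted'; is c-commanded by the pronoun; coreference would bind this R-expression — blocked (Principle C).
— Lucia's roommate: subject of the clause headed by 'conceded'; is c-commanded by the pronoun; coreference would bind this R-expression — blocked (Principle C).
— Nora: subject of the matrix clause; c-commands the pronoun within its binding domain — blocked (Principle B).

none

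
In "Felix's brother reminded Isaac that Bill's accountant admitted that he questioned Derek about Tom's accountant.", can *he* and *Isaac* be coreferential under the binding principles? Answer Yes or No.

*Isaac* is an R-expression; Principle C requires it to be free (not bound by any c-commanding expression).
— he: subject of the clause headed by 'questioned'; the pronoun does not c-command the R-expression — coreference allowed.

Yes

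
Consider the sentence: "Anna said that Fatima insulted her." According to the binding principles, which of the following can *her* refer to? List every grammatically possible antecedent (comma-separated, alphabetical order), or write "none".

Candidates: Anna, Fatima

Anna

*her* is a pronoun; Principle B requires it to be free in its binding domain — the clause headed by 'insulted'.
— Anna: subject of the matrix clause; c-commands the pronoun but lies outside its binding domain — allowed.
— Fatima: subject of the clause headed by 'insulted'; c-commands the pronoun within its binding domain — blocked (Principle B).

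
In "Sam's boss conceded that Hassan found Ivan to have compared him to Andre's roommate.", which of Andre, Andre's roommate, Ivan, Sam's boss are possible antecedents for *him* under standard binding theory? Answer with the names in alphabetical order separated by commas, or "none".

*him* is a pronoun; Principle B requires it to be free in its binding domain — the clause headed by 'compared'.
— Andre: possessor inside the second object DP of the clause headed by 'compared'; is c-commanded by the pronoun; coreference would bind this R-expression — blocked (Principle C).
— Andre's roommate: second object of the clause headed by 'compared'; is c-commanded by the pronoun; coreference would bind this R-expression — blocked (Principle C).
— Ivan: subject of the clause headed by 'compared'; c-commands the pronoun within its binding domain — blocked (Principle B).
— Sam's boss: subject of the matrix clause; c-commands the pronoun but lies outside its binding domain — allowed.

Sam's boss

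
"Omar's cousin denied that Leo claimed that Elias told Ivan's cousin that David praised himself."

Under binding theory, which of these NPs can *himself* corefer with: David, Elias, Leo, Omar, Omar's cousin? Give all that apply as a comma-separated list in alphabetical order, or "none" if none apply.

*himself* is a reflexive; Principle A requires it to be bound within its binding domain — the clause headed by 'praised'.
— David: subject of the clause headed by 'praised'; c-commands the reflexive within its binding domain — allowed (Principle A).
— Elias: subject of the clause headed by 'told'; c-commands the reflexive but lies outside its binding domain — cannot bind it (Principle A).
— Leo: subject of the clause headed by 'claimed'; c-commands the reflexive but lies outside its binding domain — cannot bind it (Principle A).
— Omar: possessor inside the subject DP of the matrix clause; does not c-command the reflexive — cannot bind it (Principle A).
— Omar's cousin: subject of the matrix clause; c-commands the reflexive but lies outside its binding domain — cannot bind it (Principle A).

David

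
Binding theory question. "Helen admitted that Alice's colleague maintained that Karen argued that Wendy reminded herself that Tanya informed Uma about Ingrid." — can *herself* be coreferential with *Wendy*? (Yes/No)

Yes

*herself* is a reflexive; Principle A requires it to be bound within its binding domain — the clause headed by 'reminded'.
— Wendy: subject of the clause headed by 'reminded'; c-commands the reflexive within its binding domain — allowed (Principle A).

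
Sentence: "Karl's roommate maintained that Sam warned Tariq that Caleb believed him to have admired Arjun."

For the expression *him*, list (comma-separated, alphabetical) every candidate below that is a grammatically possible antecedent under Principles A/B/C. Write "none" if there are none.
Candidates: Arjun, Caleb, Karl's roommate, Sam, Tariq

Karl's roommate, Sam, Tariq

*him* is a pronoun; Principle B requires it to be free in its binding domain — the clause headed by 'believed'.
— Arjun: object of the clause headed by 'admired'; is c-commanded by the pronoun; coreference would bind this R-expression — blocked (Principle C).
— Caleb: subject of the clause headed by 'believed'; c-commands the pronoun within its binding domain — blocked (Principle B).
— Karl's roommate: subject of the matrix clause; c-commands the pronoun but lies outside its binding domain — allowed.
— Sam: subject of the clause headed by 'warned'; c-commands the pronoun but lies outside its binding domain — allowed.
— Tariq: object of the clause headed by 'warned'; c-commands the pronoun but lies outside its binding domain — allowed.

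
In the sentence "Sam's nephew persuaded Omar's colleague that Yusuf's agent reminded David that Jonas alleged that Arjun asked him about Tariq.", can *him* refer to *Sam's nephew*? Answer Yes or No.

*him* is a pronoun; Principle B requires it to be free in its binding domain — the clause headed by 'asked'.
— Sam's nephew: subject of the matrix clause; c-commands the pronoun but lies outside its binding domain — allowed.

Yes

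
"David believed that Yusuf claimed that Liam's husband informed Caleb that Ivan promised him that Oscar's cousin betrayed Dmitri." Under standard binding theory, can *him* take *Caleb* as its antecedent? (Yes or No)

*him* is a pronoun; Principle B requires it to be free in its binding domain — the clause headed by 'promised'.
— Caleb: object of the clause headed by 'informed'; c-commands the pronoun but lies outside its binding domain — allowed.

Yes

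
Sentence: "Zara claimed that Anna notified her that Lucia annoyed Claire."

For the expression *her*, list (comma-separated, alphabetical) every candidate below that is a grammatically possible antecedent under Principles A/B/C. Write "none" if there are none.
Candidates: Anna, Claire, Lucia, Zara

Zara

*her* is a pronoun; Principle B requires it to be free in its binding domain — the clause headed by 'notified'.
— Anna: subject of the clause headed by 'notified'; c-commands the pronoun within its binding domain — blocked (Principle B).
— Claire: object of the clause headed by 'annoyed'; is c-commanded by the pronoun; coreference would bind this R-expression — blocked (Principle C).
— Lucia: subject of the clause headed by 'annoyed'; is c-commanded by the pronoun; coreference would bind this R-expression — blocked (Principle C).
— Zara: subject of the matrix clause; c-commands the pronoun but lies outside its binding domain — allowed.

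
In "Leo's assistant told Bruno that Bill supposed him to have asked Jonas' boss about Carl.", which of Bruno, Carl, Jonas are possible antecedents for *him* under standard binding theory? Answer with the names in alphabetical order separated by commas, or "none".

Bruno

*him* is a pronoun; Principle B requires it to be free in its binding domain — the clause headed by 'supposed'.
— Bruno: object of the matrix clause; c-commands the pronoun but lies outside its binding domain — allowed.
— Carl: second object of the clause headed by 'asked'; is c-commanded by the pronoun; coreference would bind this R-expression — blocked (Principle C).
— Jonas: possessor inside the object DP of the clause headed by 'asked'; is c-commanded by the pronoun; coreference would bind this R-expression — blocked (Principle C).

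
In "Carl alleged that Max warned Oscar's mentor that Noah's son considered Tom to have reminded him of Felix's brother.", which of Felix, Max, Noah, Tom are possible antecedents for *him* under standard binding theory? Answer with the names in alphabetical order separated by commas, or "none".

*him* is a pronoun; Principle B requires it to be free in its binding domain — the clause headed by 'reminded'.
— Felix: possessor inside the second object DP of the clause headed by 'reminded'; is c-commanded by the pronoun; coreference would bind this R-expression — blocked (Principle C).
— Max: subject of the clause headed by 'warned'; c-commands the pronoun but lies outside its binding domain — allowed.
— Noah: possessor inside the subject DP of the clause headed by 'considered'; does not c-command the pronoun — Principle B does not apply; allowed.
— Tom: subject of the clause headed by 'reminded'; c-commands the pronoun within its binding domain — blocked (Principle B).

Max, Noah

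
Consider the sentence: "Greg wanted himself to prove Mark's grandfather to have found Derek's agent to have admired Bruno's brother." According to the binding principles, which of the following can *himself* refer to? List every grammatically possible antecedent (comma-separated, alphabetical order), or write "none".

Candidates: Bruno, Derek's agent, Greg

Greg

*himself* is a reflexive; Principle A requires it to be bound within its binding domain — the matrix clause.
— Bruno: possessor inside the object DP of the clause headed by 'admired'; does not c-command the reflexive — cannot bind it (Principle A).
— Derek's agent: subject of the clause headed by 'admired'; does not c-command the reflexive — cannot bind it (Principle A).
— Greg: subject of the matrix clause; c-commands the reflexive within its binding domain — allowed (Principle A).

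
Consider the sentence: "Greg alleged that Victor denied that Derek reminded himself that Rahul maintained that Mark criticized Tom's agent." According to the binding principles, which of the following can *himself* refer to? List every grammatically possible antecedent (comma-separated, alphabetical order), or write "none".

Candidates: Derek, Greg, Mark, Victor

Derek

*himself* is a reflexive; Principle A requires it to be bound within its binding domain — the clause headed by 'reminded'.
— Derek: subject of the clause headed by 'reminded'; c-commands the reflexive within its binding domain — allowed (Principle A).
— Greg: subject of the matrix clause; c-commands the reflexive but lies outside its binding domain — cannot bind it (Principle A).
— Mark: subject of the clause headed by 'criticized'; does not c-command the reflexive — cannot bind it (Principle A).
— Victor: subject of the clause headed by 'denied'; c-commands the reflexive but lies outside its binding domain — cannot bind it (Principle A).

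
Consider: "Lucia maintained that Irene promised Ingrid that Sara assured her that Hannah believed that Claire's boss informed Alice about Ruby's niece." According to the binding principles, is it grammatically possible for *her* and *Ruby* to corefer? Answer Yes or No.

*her* is a pronoun; Principle B requires it to be free in its binding domain — the clause headed by 'assured'.
— Ruby: possessor inside the second object DP of the clause headed by 'informed'; is c-commanded by the pronoun; coreference would bind this R-expression — blocked (Principle C).

No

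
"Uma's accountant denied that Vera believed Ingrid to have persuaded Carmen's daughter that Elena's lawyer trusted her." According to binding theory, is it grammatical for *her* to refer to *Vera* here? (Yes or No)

*Vera* is an R-expression; Principle C requires it to be free (not bound by any c-commanding expression).
— her: object of the clause headed by 'trusted'; the pronoun does not c-command the R-expression — coreference allowed.

Yes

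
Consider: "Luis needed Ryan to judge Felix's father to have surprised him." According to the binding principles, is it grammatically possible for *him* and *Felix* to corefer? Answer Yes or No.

*him* is a pronoun; Principle B requires it to be free in its binding domain — the clause headed by 'surprised'.
— Felix: possessor inside the subject DP of the clause headed by 'surprised'; does not c-command the pronoun — Principle B does not apply; allowed.

Yes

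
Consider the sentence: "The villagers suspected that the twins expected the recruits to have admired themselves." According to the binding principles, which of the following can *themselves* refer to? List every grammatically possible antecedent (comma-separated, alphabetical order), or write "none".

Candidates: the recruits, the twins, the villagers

*themselves* is a reflexive; Principle A requires it to be bound within its binding domain — the clause headed by 'admired'.
— the recruits: subject of the clause headed by 'admired'; c-commands the reflexive within its binding domain — allowed (Principle A).
— the twins: subject of the clause headed by 'expected'; c-commands the reflexive but lies outside its binding domain — cannot bind it (Principle A).
— the villagers: subject of the matrix clause; c-commands the reflexive but lies outside its binding domain — cannot bind it (Principle A).

the recruits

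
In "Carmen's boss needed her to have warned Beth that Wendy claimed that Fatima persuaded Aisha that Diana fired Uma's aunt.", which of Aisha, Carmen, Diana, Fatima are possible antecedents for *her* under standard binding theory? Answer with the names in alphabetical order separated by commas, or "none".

*her* is a pronoun; Principle B requires it to be free in its binding domain — the matrix clause.
— Aisha: object of the clause headed by 'persuaded'; is c-commanded by the pronoun; coreference would bind this R-expression — blocked (Principle C).
— Carmen: possessor inside the subject DP of the matrix clause; does not c-command the pronoun — Principle B does not apply; allowed.
— Diana: subject of the clause headed by 'fired'; is c-commanded by the pronoun; coreference would bind this R-expression — blocked (Principle C).
— Fatima: subject of the clause headed by 'persuaded'; is c-commanded by the pronoun; coreference would bind this R-expression — blocked (Principle C).

Carmen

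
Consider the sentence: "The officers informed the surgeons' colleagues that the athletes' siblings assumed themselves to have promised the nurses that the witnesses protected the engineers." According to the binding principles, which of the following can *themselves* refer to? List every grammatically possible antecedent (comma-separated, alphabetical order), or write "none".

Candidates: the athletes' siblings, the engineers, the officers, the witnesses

*themselves* is a reflexive; Principle A requires it to be bound within its binding domain — the clause headed by 'assumed'.
— the athletes' siblings: subject of the clause headed by 'assumed'; c-commands the reflexive within its binding domain — allowed (Principle A).
— the engineers: object of the clause headed by 'protected'; does not c-command the reflexive — cannot bind it (Principle A).
— the officers: subject of the matrix clause; c-commands the reflexive but lies outside its binding domain — cannot bind it (Principle A).
— the witnesses: subject of the clause headed by 'protected'; does not c-command the reflexive — cannot bind it (Principle A).

the athletes' siblings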